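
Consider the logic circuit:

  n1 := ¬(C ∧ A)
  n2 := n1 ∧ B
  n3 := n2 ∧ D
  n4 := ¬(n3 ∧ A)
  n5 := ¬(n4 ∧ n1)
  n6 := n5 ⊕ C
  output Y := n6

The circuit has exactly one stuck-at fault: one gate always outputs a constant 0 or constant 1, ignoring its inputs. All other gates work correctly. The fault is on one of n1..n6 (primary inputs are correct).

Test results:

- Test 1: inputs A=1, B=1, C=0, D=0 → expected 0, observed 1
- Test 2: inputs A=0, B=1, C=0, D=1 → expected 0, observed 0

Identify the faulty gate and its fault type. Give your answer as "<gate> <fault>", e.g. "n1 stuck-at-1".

n3 stuck-at-1

Fault-free values for test 1 (A=1, B=1, C=0, D=0): n1=1, n2=1, n3=0, n4=1, n5=0, n6=0, giving Y=0. Observed 1.
Test 1: faults giving observed 1 are {n1 stuck-at-0, n3 stuck-at-1, n4 stuck-at-0, n5 stuck-at-1, n6 stuck-at-1}.
Test 2 (A=0, B=1, C=0, D=1): fault-free n1=1, n2=1, n3=1, n4=1, n5=0, n6=0 → 0; observed 0. Eliminates n1 stuck-at-0, n4 stuck-at-0, n5 stuck-at-1, n6 stuck-at-1.
Only n3 stuck-at-1 is consistent with every test.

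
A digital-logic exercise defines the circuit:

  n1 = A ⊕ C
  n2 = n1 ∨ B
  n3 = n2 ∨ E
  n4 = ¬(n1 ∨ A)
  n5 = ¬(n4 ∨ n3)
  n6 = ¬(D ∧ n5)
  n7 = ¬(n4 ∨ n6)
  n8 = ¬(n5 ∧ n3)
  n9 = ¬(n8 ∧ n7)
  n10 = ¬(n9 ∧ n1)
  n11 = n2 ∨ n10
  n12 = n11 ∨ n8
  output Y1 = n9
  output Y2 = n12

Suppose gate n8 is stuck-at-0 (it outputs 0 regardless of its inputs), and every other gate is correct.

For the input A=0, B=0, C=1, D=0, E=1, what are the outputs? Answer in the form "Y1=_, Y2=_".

Y1=1, Y2=1

Propagate with n8 forced: n1=1, n2=1, n3=1, n4=0, n5=0, n6=1, n7=0, n8=0 [stuck-at-0], n9=1, n10=0, n11=1, n12=1.
So the outputs are Y1=1, Y2=1. (Same as the fault-free value — the fault is masked on this input.)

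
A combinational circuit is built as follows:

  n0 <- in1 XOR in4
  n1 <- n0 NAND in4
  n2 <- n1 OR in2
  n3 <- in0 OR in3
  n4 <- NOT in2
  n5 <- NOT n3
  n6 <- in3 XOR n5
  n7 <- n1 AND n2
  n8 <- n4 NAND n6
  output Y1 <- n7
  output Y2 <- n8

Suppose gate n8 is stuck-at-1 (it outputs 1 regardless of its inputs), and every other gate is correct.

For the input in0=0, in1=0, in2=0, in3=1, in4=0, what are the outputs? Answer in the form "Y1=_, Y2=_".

Y1=1, Y2=1

Propagate with n8 forced: n0=0, n1=1, n2=1, n3=1, n4=1, n5=0, n6=1, n7=1, n8=1 [stuck-at-1].
So the outputs are Y1=1, Y2=1. (Without the fault they would be Y1=1, Y2=0.)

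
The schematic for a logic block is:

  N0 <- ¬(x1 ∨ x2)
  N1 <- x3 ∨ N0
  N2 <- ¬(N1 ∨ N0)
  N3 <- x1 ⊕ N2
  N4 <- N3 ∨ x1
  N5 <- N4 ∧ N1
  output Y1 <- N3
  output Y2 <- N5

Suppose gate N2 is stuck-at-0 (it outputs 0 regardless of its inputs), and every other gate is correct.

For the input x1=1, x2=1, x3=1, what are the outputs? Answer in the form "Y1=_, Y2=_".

Propagate with N2 forced: N0=0, N1=1, N2=0 [stuck-at-0], N3=1, N4=1, N5=1.
So the outputs are Y1=1, Y2=1. (Same as the fault-free value — the fault is masked on this input.)

Y1=1, Y2=1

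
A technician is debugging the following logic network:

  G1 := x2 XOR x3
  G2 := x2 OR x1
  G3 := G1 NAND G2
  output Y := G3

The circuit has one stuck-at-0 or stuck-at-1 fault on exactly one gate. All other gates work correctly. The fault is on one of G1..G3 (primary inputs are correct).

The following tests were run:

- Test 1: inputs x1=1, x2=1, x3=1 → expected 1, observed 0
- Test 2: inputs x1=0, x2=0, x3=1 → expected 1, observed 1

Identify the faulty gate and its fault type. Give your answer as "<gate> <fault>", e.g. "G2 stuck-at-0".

G1 stuck-at-1

Fault-free values for test 1 (x1=1, x2=1, x3=1): G1=0, G2=1, G3=1, giving Y=1. Observed 0.
Test 1: faults giving observed 0 are {G1 stuck-at-1, G3 stuck-at-0}.
Test 2 (x1=0, x2=0, x3=1): fault-free G1=1, G2=0, G3=1 → 1; observed 1. Eliminates G3 stuck-at-0.
Only G1 stuck-at-1 is consistent with every test.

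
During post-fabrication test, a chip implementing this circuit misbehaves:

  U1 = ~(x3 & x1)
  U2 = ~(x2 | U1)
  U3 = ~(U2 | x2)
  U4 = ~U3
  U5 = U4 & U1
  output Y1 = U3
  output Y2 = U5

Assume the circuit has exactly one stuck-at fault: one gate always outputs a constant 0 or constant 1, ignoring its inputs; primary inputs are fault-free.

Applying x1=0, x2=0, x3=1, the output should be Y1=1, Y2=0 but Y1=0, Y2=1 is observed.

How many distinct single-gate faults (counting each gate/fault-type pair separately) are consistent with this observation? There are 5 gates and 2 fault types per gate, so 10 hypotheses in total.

Fault-free: U1=1, U2=0, U3=1, U4=0, U5=0 → Y1=1, Y2=0. Observed Y1=0, Y2=1.
  U1 stuck-at-0: output Y1=0, Y2=0 ✗
  U1 stuck-at-1: output Y1=1, Y2=0 ✗
  U2 stuck-at-0: output Y1=1, Y2=0 ✗
  U2 stuck-at-1: output Y1=0, Y2=1 ✓
  U3 stuck-at-0: output Y1=0, Y2=1 ✓
  U3 stuck-at-1: output Y1=1, Y2=0 ✗
  U4 stuck-at-0: output Y1=1, Y2=0 ✗
  U4 stuck-at-1: output Y1=1, Y2=1 ✗
  U5 stuck-at-0: output Y1=1, Y2=0 ✗
  U5 stuck-at-1: output Y1=1, Y2=1 ✗
Consistent faults: {U2 stuck-at-1, U3 stuck-at-0} — 2 in all.

2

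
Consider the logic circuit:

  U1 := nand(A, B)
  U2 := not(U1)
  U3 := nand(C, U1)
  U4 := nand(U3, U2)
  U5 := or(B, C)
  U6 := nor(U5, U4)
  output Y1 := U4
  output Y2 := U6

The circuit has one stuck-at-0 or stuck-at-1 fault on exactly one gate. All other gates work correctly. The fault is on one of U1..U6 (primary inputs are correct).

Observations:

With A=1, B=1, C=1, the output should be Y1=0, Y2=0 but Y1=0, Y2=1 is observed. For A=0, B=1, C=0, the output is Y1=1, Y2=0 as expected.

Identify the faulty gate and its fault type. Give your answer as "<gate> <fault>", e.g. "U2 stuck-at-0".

U5 stuck-at-0

Fault-free values for test 1 (A=1, B=1, C=1): U1=0, U2=1, U3=1, U4=0, U5=1, U6=0, giving Y1=0, Y2=0. Observed Y1=0, Y2=1.
Test 1: faults giving observed Y1=0, Y2=1 are {U5 stuck-at-0, U6 stuck-at-1}.
Test 2 (A=0, B=1, C=0): fault-free U1=1, U2=0, U3=1, U4=1, U5=1, U6=0 → Y1=1, Y2=0; observed Y1=1, Y2=0. Eliminates U6 stuck-at-1.
Only U5 stuck-at-0 is consistent with every test.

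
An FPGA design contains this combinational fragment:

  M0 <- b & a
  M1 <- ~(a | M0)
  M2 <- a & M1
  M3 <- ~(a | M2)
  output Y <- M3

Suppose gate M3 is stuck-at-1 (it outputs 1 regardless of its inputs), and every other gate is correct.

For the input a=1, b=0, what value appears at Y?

1

Propagate with M3 forced: M0=0, M1=0, M2=0, M3=1 [stuck-at-1].
So Y = 1. (Without the fault it would be 0.)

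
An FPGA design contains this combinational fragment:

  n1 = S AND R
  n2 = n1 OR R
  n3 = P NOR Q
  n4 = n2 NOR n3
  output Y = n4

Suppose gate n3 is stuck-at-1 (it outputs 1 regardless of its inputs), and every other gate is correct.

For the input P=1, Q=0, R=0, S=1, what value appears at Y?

0

Propagate with n3 forced: n1=0, n2=0, n3=1 [stuck-at-1], n4=0.
So Y = 0. (Without the fault it would be 1.)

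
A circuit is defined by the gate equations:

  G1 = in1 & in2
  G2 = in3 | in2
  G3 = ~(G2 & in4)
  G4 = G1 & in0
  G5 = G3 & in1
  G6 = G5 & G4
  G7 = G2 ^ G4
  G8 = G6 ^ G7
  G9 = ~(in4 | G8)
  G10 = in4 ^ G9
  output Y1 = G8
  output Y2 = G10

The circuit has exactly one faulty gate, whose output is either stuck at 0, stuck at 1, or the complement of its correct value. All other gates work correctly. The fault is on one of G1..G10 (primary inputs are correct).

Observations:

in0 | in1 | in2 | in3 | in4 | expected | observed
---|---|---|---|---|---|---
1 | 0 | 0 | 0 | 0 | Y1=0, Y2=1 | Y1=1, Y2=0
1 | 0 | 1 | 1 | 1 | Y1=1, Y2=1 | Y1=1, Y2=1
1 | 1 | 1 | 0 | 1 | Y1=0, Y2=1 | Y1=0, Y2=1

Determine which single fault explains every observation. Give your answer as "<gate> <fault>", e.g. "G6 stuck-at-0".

G2 stuck-at-1

Fault-free values for test 1 (in0=1, in1=0, in2=0, in3=0, in4=0): G1=0, G2=0, G3=1, G4=0, G5=0, G6=0, G7=0, G8=0, G9=1, G10=1, giving Y1=0, Y2=1. Observed Y1=1, Y2=0.
Test 1: faults giving observed Y1=1, Y2=0 are {G1 stuck-at-1, G1 inverted output, G2 stuck-at-1, G2 inverted output, G4 stuck-at-1, G4 inverted output, G6 stuck-at-1, G6 inverted output, G7 stuck-at-1, G7 inverted output, G8 stuck-at-1, G8 inverted output}.
Test 2 (in0=1, in1=0, in2=1, in3=1, in4=1): fault-free G1=0, G2=1, G3=0, G4=0, G5=0, G6=0, G7=1, G8=1, G9=0, G10=1 → Y1=1, Y2=1; observed Y1=1, Y2=1. Eliminates G1 stuck-at-1, G1 inverted output, G2 inverted output, G4 stuck-at-1, G4 inverted output, G6 stuck-at-1, G6 inverted output, G7 inverted output, G8 inverted output.
Test 3 (in0=1, in1=1, in2=1, in3=0, in4=1): fault-free G1=1, G2=1, G3=0, G4=1, G5=0, G6=0, G7=0, G8=0, G9=0, G10=1 → Y1=0, Y2=1; observed Y1=0, Y2=1. Eliminates G7 stuck-at-1, G8 stuck-at-1.
Only G2 stuck-at-1 is consistent with every test.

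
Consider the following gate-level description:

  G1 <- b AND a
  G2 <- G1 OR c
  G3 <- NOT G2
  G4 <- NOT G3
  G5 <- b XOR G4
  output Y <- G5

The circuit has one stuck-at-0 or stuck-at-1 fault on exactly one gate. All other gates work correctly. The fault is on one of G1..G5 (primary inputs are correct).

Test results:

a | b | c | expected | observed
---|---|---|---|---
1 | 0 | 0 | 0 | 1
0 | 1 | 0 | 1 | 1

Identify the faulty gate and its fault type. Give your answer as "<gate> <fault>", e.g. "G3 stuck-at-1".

Fault-free values for test 1 (a=1, b=0, c=0): G1=0, G2=0, G3=1, G4=0, G5=0, giving Y=0. Observed 1.
Test 1: faults giving observed 1 are {G1 stuck-at-1, G2 stuck-at-1, G3 stuck-at-0, G4 stuck-at-1, G5 stuck-at-1}.
Test 2 (a=0, b=1, c=0): fault-free G1=0, G2=0, G3=1, G4=0, G5=1 → 1; observed 1. Eliminates G1 stuck-at-1, G2 stuck-at-1, G3 stuck-at-0, G4 stuck-at-1.
Only G5 stuck-at-1 is consistent with every test.

G5 stuck-at-1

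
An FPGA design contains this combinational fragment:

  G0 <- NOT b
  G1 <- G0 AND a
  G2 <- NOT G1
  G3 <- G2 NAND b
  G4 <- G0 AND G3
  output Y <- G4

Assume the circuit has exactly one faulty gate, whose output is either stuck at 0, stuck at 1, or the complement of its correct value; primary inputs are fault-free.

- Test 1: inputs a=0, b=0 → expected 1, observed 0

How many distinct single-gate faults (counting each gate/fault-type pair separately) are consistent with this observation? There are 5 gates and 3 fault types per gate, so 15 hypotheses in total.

6

Fault-free: G0=1, G1=0, G2=1, G3=1, G4=1 → 1. Observed 0.
  G0: stuck-at-0, inverted output ✓; others ✗
  G1: none of the 3 fault types match ✗
  G2: none of the 3 fault types match ✗
  G3: stuck-at-0, inverted output ✓; others ✗
  G4: stuck-at-0, inverted output ✓; others ✗
Consistent faults: {G0 stuck-at-0, G0 inverted output, G3 stuck-at-0, G3 inverted output, G4 stuck-at-0, G4 inverted output} — 6 in all.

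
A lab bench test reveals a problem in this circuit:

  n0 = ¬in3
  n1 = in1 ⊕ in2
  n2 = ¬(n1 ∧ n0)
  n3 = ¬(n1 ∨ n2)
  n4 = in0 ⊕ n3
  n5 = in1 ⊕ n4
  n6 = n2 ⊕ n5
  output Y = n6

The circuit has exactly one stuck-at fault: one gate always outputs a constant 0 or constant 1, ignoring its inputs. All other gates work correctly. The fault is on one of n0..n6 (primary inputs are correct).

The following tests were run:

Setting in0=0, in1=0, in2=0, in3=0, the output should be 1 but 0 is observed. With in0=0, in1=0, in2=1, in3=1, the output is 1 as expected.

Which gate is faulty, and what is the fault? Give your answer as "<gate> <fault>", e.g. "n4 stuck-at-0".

n1 stuck-at-1

Fault-free values for test 1 (in0=0, in1=0, in2=0, in3=0): n0=1, n1=0, n2=1, n3=0, n4=0, n5=0, n6=1, giving Y=1. Observed 0.
Test 1: faults giving observed 0 are {n1 stuck-at-1, n3 stuck-at-1, n4 stuck-at-1, n5 stuck-at-1, n6 stuck-at-0}.
Test 2 (in0=0, in1=0, in2=1, in3=1): fault-free n0=0, n1=1, n2=1, n3=0, n4=0, n5=0, n6=1 → 1; observed 1. Eliminates n3 stuck-at-1, n4 stuck-at-1, n5 stuck-at-1, n6 stuck-at-0.
Only n1 stuck-at-1 is consistent with every test.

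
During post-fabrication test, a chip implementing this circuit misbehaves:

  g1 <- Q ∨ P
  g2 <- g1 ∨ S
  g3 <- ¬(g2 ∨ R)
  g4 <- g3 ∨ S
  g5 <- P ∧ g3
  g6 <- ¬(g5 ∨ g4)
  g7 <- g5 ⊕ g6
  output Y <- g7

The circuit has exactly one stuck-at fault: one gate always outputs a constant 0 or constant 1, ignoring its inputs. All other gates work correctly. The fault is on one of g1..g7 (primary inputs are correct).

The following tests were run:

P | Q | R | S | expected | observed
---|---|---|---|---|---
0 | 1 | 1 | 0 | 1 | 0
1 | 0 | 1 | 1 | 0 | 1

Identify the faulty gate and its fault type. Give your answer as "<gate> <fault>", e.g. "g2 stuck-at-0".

g3 stuck-at-1

Fault-free values for test 1 (P=0, Q=1, R=1, S=0): g1=1, g2=1, g3=0, g4=0, g5=0, g6=1, g7=1, giving Y=1. Observed 0.
Test 1: faults giving observed 0 are {g3 stuck-at-1, g4 stuck-at-1, g6 stuck-at-0, g7 stuck-at-0}.
Test 2 (P=1, Q=0, R=1, S=1): fault-free g1=1, g2=1, g3=0, g4=1, g5=0, g6=0, g7=0 → 0; observed 1. Eliminates g4 stuck-at-1, g6 stuck-at-0, g7 stuck-at-0.
Only g3 stuck-at-1 is consistent with every test.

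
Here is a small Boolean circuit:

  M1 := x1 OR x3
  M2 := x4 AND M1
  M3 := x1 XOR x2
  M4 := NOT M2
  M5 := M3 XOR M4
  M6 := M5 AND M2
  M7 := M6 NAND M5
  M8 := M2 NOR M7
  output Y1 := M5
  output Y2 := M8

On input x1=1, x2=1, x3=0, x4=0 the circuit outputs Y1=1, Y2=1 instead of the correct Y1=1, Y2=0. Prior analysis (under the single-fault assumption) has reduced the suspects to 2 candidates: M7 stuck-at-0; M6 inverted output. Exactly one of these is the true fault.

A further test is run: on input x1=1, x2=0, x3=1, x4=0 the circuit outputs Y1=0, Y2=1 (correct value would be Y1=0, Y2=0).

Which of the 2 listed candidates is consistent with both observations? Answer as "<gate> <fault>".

Evaluate each candidate on input x1=1, x2=0, x3=1, x4=0:
  M7 stuck-at-0: M1=1, M2=0, M3=1, M4=1, M5=0, M6=0, M7=0 [stuck-at-0], M8=1 → Y1=0, Y2=1 — matches
  M6 inverted output: M1=1, M2=0, M3=1, M4=1, M5=0, M6=1 [inverted output], M7=1, M8=0 → Y1=0, Y2=0 — eliminated
Only M7 stuck-at-0 reproduces the observed Y1=0, Y2=1.

M7 stuck-at-0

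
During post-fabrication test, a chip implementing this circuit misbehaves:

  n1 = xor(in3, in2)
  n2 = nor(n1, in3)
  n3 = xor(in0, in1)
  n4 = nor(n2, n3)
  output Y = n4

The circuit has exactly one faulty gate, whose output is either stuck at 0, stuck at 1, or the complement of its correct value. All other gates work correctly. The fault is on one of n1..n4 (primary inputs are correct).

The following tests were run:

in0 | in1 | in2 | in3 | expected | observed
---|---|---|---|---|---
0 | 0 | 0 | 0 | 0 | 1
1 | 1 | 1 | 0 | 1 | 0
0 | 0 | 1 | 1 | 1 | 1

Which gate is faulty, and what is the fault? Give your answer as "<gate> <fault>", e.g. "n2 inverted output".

Fault-free values for test 1 (in0=0, in1=0, in2=0, in3=0): n1=0, n2=1, n3=0, n4=0, giving Y=0. Observed 1.
Test 1: faults giving observed 1 are {n1 stuck-at-1, n1 inverted output, n2 stuck-at-0, n2 inverted output, n4 stuck-at-1, n4 inverted output}.
Test 2 (in0=1, in1=1, in2=1, in3=0): fault-free n1=1, n2=0, n3=0, n4=1 → 1; observed 0. Eliminates n1 stuck-at-1, n2 stuck-at-0, n4 stuck-at-1.
Test 3 (in0=0, in1=0, in2=1, in3=1): fault-free n1=0, n2=0, n3=0, n4=1 → 1; observed 1. Eliminates n2 inverted output, n4 inverted output.
Only n1 inverted output is consistent with every test.

n1 inverted output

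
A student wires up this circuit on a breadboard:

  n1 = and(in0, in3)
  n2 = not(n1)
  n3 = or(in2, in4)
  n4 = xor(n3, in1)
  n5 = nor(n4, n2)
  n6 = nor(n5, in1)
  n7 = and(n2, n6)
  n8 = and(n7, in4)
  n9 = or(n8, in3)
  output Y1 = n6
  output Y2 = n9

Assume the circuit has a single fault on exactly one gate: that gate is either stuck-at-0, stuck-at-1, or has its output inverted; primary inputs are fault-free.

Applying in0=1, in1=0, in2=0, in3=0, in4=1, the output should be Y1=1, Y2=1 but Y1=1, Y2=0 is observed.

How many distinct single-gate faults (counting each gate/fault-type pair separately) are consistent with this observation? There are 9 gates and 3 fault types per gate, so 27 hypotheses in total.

10

Fault-free: n1=0, n2=1, n3=1, n4=1, n5=0, n6=1, n7=1, n8=1, n9=1 → Y1=1, Y2=1. Observed Y1=1, Y2=0.
  n1: stuck-at-1, inverted output ✓; others ✗
  n2: stuck-at-0, inverted output ✓; others ✗
  n3: none of the 3 fault types match ✗
  n4: none of the 3 fault types match ✗
  n5: none of the 3 fault types match ✗
  n6: none of the 3 fault types match ✗
  n7: stuck-at-0, inverted output ✓; others ✗
  n8: stuck-at-0, inverted output ✓; others ✗
  n9: stuck-at-0, inverted output ✓; others ✗
Consistent faults: {n1 stuck-at-1, n1 inverted output, n2 stuck-at-0, n2 inverted output, n7 stuck-at-0, n7 inverted output, n8 stuck-at-0, n8 inverted output, n9 stuck-at-0, n9 inverted output} — 10 in all.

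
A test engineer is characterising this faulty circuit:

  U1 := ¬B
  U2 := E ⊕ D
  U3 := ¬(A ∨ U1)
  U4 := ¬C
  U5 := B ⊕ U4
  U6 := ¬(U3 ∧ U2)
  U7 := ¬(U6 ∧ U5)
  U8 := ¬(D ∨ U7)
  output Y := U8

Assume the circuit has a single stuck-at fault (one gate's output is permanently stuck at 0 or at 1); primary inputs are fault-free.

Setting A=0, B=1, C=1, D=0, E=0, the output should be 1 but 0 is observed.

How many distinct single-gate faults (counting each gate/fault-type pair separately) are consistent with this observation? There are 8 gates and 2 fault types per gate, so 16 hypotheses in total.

6

Fault-free: U1=0, U2=0, U3=1, U4=0, U5=1, U6=1, U7=0, U8=1 → 1. Observed 0.
  U1: none of the 2 fault types match ✗
  U2: stuck-at-1 ✓; others ✗
  U3: none of the 2 fault types match ✗
  U4: stuck-at-1 ✓; others ✗
  U5: stuck-at-0 ✓; others ✗
  U6: stuck-at-0 ✓; others ✗
  U7: stuck-at-1 ✓; others ✗
  U8: stuck-at-0 ✓; others ✗
Consistent faults: {U2 stuck-at-1, U4 stuck-at-1, U5 stuck-at-0, U6 stuck-at-0, U7 stuck-at-1, U8 stuck-at-0} — 6 in all.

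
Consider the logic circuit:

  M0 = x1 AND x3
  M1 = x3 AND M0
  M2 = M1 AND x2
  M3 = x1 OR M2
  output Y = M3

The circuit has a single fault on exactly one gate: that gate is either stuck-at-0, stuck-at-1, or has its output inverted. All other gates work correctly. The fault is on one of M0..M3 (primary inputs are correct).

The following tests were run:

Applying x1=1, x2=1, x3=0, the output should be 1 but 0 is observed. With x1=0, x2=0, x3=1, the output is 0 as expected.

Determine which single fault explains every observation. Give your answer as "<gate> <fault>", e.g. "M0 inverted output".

M3 stuck-at-0

Fault-free values for test 1 (x1=1, x2=1, x3=0): M0=0, M1=0, M2=0, M3=1, giving Y=1. Observed 0.
Test 1: faults giving observed 0 are {M3 stuck-at-0, M3 inverted output}.
Test 2 (x1=0, x2=0, x3=1): fault-free M0=0, M1=0, M2=0, M3=0 → 0; observed 0. Eliminates M3 inverted output.
Only M3 stuck-at-0 is consistent with every test.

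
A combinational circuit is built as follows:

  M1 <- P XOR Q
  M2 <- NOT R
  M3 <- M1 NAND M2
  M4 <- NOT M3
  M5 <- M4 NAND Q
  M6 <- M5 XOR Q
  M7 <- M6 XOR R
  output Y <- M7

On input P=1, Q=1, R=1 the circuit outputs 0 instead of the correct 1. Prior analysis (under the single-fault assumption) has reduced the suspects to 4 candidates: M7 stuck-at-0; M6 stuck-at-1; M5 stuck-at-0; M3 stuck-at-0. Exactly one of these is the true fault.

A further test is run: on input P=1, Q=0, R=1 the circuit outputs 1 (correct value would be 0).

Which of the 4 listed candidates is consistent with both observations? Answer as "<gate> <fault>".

M5 stuck-at-0

Evaluate each candidate on input P=1, Q=0, R=1:
  M7 stuck-at-0: M1=1, M2=0, M3=1, M4=0, M5=1, M6=1, M7=0 [stuck-at-0] → 0 — eliminated
  M6 stuck-at-1: M1=1, M2=0, M3=1, M4=0, M5=1, M6=1 [stuck-at-1], M7=0 → 0 — eliminated
  M5 stuck-at-0: M1=1, M2=0, M3=1, M4=0, M5=0 [stuck-at-0], M6=0, M7=1 → 1 — matches
  M3 stuck-at-0: M1=1, M2=0, M3=0 [stuck-at-0], M4=1, M5=1, M6=1, M7=0 → 0 — eliminated
Only M5 stuck-at-0 reproduces the observed 1.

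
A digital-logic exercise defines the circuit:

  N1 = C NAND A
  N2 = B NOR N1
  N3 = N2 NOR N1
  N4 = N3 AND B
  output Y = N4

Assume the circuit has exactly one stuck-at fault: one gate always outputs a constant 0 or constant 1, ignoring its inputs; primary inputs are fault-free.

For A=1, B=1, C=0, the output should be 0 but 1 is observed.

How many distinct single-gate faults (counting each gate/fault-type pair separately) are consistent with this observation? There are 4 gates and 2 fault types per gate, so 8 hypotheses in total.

Fault-free: N1=1, N2=0, N3=0, N4=0 → 0. Observed 1.
  N1 stuck-at-0: output 1 ✓
  N1 stuck-at-1: output 0 ✗
  N2 stuck-at-0: output 0 ✗
  N2 stuck-at-1: output 0 ✗
  N3 stuck-at-0: output 0 ✗
  N3 stuck-at-1: output 1 ✓
  N4 stuck-at-0: output 0 ✗
  N4 stuck-at-1: output 1 ✓
Consistent faults: {N1 stuck-at-0, N3 stuck-at-1, N4 stuck-at-1} — 3 in all.

3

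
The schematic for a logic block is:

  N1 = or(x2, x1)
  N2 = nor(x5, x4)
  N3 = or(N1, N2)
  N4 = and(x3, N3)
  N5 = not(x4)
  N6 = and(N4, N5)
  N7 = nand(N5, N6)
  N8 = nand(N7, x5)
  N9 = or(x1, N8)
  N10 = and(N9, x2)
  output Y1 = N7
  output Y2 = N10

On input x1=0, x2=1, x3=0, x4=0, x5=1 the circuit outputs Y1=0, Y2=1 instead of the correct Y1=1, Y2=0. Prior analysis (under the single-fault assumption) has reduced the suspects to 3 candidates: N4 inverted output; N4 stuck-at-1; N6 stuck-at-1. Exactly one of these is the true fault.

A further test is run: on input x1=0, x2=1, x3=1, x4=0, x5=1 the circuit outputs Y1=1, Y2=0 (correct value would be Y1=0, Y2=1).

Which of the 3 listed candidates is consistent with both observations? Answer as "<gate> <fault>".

N4 inverted output

Evaluate each candidate on input x1=0, x2=1, x3=1, x4=0, x5=1:
  N4 inverted output: N1=1, N2=0, N3=1, N4=0 [inverted output], N5=1, N6=0, N7=1, N8=0, N9=0, N10=0 → Y1=1, Y2=0 — matches
  N4 stuck-at-1: N1=1, N2=0, N3=1, N4=1 [stuck-at-1], N5=1, N6=1, N7=0, N8=1, N9=1, N10=1 → Y1=0, Y2=1 — eliminated
  N6 stuck-at-1: N1=1, N2=0, N3=1, N4=1, N5=1, N6=1 [stuck-at-1], N7=0, N8=1, N9=1, N10=1 → Y1=0, Y2=1 — eliminated
Only N4 inverted output reproduces the observed Y1=1, Y2=0.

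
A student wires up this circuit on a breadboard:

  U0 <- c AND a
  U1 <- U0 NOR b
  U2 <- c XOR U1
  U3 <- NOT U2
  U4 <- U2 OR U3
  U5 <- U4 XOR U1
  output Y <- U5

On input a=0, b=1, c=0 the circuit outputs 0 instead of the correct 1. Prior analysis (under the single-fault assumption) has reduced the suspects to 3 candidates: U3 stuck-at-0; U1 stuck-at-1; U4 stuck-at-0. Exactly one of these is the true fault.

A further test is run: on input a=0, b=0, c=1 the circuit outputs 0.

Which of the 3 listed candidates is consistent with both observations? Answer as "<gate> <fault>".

Evaluate each candidate on input a=0, b=0, c=1:
  U3 stuck-at-0: U0=0, U1=1, U2=0, U3=0 [stuck-at-0], U4=0, U5=1 → 1 — eliminated
  U1 stuck-at-1: U0=0, U1=1 [stuck-at-1], U2=0, U3=1, U4=1, U5=0 → 0 — matches
  U4 stuck-at-0: U0=0, U1=1, U2=0, U3=1, U4=0 [stuck-at-0], U5=1 → 1 — eliminated
Only U1 stuck-at-1 reproduces the observed 0.

U1 stuck-at-1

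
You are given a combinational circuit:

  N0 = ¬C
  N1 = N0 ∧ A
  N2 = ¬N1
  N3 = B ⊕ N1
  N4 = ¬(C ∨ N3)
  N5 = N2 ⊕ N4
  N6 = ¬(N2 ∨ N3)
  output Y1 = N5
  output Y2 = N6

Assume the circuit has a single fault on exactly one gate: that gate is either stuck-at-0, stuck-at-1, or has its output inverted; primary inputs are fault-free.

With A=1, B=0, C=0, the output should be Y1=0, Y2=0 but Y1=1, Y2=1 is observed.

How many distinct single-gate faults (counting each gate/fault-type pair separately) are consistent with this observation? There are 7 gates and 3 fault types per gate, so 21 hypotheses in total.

2

Fault-free: N0=1, N1=1, N2=0, N3=1, N4=0, N5=0, N6=0 → Y1=0, Y2=0. Observed Y1=1, Y2=1.
  N0: none of the 3 fault types match ✗
  N1: none of the 3 fault types match ✗
  N2: none of the 3 fault types match ✗
  N3: stuck-at-0, inverted output ✓; others ✗
  N4: none of the 3 fault types match ✗
  N5: none of the 3 fault types match ✗
  N6: none of the 3 fault types match ✗
Consistent faults: {N3 stuck-at-0, N3 inverted output} — 2 in all.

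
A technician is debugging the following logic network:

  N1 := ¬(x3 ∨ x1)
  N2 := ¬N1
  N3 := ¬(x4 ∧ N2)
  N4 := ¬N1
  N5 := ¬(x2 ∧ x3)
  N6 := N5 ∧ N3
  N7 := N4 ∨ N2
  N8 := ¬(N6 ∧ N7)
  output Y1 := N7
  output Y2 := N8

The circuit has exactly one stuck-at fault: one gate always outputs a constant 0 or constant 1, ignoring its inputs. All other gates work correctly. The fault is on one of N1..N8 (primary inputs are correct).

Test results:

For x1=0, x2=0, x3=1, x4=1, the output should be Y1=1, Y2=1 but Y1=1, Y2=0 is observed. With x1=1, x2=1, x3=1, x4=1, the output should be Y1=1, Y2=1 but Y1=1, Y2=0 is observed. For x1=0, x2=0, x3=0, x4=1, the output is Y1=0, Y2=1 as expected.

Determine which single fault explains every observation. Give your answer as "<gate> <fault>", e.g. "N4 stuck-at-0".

Fault-free values for test 1 (x1=0, x2=0, x3=1, x4=1): N1=0, N2=1, N3=0, N4=1, N5=1, N6=0, N7=1, N8=1, giving Y1=1, Y2=1. Observed Y1=1, Y2=0.
Test 1: faults giving observed Y1=1, Y2=0 are {N2 stuck-at-0, N3 stuck-at-1, N6 stuck-at-1, N8 stuck-at-0}.
Test 2 (x1=1, x2=1, x3=1, x4=1): fault-free N1=0, N2=1, N3=0, N4=1, N5=0, N6=0, N7=1, N8=1 → Y1=1, Y2=1; observed Y1=1, Y2=0. Eliminates N2 stuck-at-0, N3 stuck-at-1.
Test 3 (x1=0, x2=0, x3=0, x4=1): fault-free N1=1, N2=0, N3=1, N4=0, N5=1, N6=1, N7=0, N8=1 → Y1=0, Y2=1; observed Y1=0, Y2=1. Eliminates N8 stuck-at-0.
Only N6 stuck-at-1 is consistent with every test.

N6 stuck-at-1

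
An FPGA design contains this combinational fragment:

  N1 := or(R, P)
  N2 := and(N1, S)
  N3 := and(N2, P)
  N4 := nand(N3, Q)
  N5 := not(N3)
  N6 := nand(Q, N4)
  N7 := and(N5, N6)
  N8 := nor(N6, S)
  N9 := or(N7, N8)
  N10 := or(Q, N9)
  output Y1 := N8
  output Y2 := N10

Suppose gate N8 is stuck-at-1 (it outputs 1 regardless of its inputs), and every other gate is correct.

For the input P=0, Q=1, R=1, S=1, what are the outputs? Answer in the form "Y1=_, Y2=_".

Propagate with N8 forced: N1=1, N2=1, N3=0, N4=1, N5=1, N6=0, N7=0, N8=1 [stuck-at-1], N9=1, N10=1.
So the outputs are Y1=1, Y2=1. (Without the fault they would be Y1=0, Y2=1.)

Y1=1, Y2=1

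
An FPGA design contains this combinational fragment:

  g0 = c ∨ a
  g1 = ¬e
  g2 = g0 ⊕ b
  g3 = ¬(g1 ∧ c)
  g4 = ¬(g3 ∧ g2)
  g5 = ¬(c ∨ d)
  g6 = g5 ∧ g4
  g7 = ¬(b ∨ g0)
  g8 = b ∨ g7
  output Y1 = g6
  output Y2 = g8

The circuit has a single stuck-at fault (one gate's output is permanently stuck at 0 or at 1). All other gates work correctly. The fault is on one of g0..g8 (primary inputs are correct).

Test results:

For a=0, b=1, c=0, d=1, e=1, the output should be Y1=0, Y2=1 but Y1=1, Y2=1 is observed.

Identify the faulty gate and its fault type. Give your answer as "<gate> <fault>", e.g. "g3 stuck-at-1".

Fault-free values for test 1 (a=0, b=1, c=0, d=1, e=1): g0=0, g1=0, g2=1, g3=1, g4=0, g5=0, g6=0, g7=0, g8=1, giving Y1=0, Y2=1. Observed Y1=1, Y2=1.
Test 1: faults giving observed Y1=1, Y2=1 are {g6 stuck-at-1}.
Only g6 stuck-at-1 is consistent with every test.

g6 stuck-at-1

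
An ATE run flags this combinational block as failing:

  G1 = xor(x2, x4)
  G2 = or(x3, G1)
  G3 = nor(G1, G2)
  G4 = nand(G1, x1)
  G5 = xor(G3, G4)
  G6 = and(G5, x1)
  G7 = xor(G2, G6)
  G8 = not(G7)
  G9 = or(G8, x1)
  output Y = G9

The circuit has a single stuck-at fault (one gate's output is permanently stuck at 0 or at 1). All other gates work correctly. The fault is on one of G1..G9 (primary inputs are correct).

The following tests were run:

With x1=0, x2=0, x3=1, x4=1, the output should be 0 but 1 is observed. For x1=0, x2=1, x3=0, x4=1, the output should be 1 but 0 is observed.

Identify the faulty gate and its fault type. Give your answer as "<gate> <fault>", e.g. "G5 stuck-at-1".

G6 stuck-at-1

Fault-free values for test 1 (x1=0, x2=0, x3=1, x4=1): G1=1, G2=1, G3=0, G4=1, G5=1, G6=0, G7=1, G8=0, G9=0, giving Y=0. Observed 1.
Test 1: faults giving observed 1 are {G2 stuck-at-0, G6 stuck-at-1, G7 stuck-at-0, G8 stuck-at-1, G9 stuck-at-1}.
Test 2 (x1=0, x2=1, x3=0, x4=1): fault-free G1=0, G2=0, G3=1, G4=1, G5=0, G6=0, G7=0, G8=1, G9=1 → 1; observed 0. Eliminates G2 stuck-at-0, G7 stuck-at-0, G8 stuck-at-1, G9 stuck-at-1.
Only G6 stuck-at-1 is consistent with every test.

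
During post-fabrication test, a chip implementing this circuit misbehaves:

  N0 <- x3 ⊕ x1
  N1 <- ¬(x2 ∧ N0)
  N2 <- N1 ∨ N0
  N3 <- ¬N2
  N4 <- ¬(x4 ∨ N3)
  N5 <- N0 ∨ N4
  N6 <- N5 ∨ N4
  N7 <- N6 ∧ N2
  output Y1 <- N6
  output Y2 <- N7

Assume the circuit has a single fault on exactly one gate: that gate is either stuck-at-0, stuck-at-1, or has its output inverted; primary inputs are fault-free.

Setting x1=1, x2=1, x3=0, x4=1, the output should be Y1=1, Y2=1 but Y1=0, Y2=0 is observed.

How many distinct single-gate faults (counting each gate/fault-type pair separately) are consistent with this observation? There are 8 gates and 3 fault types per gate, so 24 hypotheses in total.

Fault-free: N0=1, N1=0, N2=1, N3=0, N4=0, N5=1, N6=1, N7=1 → Y1=1, Y2=1. Observed Y1=0, Y2=0.
  N0: stuck-at-0, inverted output ✓; others ✗
  N1: none of the 3 fault types match ✗
  N2: none of the 3 fault types match ✗
  N3: none of the 3 fault types match ✗
  N4: none of the 3 fault types match ✗
  N5: stuck-at-0, inverted output ✓; others ✗
  N6: stuck-at-0, inverted output ✓; others ✗
  N7: none of the 3 fault types match ✗
Consistent faults: {N0 stuck-at-0, N0 inverted output, N5 stuck-at-0, N5 inverted output, N6 stuck-at-0, N6 inverted output} — 6 in all.

6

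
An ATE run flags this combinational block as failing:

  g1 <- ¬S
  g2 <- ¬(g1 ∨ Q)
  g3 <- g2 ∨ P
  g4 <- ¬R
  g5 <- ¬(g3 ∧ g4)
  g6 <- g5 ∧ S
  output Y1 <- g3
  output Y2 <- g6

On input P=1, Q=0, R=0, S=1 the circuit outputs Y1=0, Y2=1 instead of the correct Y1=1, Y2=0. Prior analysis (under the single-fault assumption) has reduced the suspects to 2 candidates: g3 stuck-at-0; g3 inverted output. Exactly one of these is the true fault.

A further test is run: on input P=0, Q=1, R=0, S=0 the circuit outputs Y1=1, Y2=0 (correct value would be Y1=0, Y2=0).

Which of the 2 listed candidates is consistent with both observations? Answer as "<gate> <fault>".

Evaluate each candidate on input P=0, Q=1, R=0, S=0:
  g3 stuck-at-0: g1=1, g2=0, g3=0 [stuck-at-0], g4=1, g5=1, g6=0 → Y1=0, Y2=0 — eliminated
  g3 inverted output: g1=1, g2=0, g3=1 [inverted output], g4=1, g5=0, g6=0 → Y1=1, Y2=0 — matches
Only g3 inverted output reproduces the observed Y1=1, Y2=0.

g3 inverted output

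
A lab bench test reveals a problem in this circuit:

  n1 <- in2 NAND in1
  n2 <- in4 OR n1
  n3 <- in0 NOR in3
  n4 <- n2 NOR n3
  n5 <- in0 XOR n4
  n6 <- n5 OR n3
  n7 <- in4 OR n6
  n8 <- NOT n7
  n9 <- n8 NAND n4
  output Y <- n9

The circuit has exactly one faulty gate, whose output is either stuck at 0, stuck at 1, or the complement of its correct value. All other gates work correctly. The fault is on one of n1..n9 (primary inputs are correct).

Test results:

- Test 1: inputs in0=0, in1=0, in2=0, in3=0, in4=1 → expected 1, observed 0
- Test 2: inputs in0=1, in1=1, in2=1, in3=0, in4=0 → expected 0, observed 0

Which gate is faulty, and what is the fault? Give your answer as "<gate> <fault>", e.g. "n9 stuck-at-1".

n9 stuck-at-0

Fault-free values for test 1 (in0=0, in1=0, in2=0, in3=0, in4=1): n1=1, n2=1, n3=1, n4=0, n5=0, n6=1, n7=1, n8=0, n9=1, giving Y=1. Observed 0.
Test 1: faults giving observed 0 are {n9 stuck-at-0, n9 inverted output}.
Test 2 (in0=1, in1=1, in2=1, in3=0, in4=0): fault-free n1=0, n2=0, n3=0, n4=1, n5=0, n6=0, n7=0, n8=1, n9=0 → 0; observed 0. Eliminates n9 inverted output.
Only n9 stuck-at-0 is consistent with every test.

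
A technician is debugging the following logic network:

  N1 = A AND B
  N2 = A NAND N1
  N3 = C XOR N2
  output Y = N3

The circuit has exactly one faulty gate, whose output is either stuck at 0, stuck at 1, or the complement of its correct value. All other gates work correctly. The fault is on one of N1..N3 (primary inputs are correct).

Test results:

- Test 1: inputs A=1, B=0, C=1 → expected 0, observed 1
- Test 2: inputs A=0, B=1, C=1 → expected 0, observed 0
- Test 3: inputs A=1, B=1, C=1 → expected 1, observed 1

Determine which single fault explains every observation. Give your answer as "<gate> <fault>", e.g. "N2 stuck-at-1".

N1 stuck-at-1

Fault-free values for test 1 (A=1, B=0, C=1): N1=0, N2=1, N3=0, giving Y=0. Observed 1.
Test 1: faults giving observed 1 are {N1 stuck-at-1, N1 inverted output, N2 stuck-at-0, N2 inverted output, N3 stuck-at-1, N3 inverted output}.
Test 2 (A=0, B=1, C=1): fault-free N1=0, N2=1, N3=0 → 0; observed 0. Eliminates N2 stuck-at-0, N2 inverted output, N3 stuck-at-1, N3 inverted output.
Test 3 (A=1, B=1, C=1): fault-free N1=1, N2=0, N3=1 → 1; observed 1. Eliminates N1 inverted output.
Only N1 stuck-at-1 is consistent with every test.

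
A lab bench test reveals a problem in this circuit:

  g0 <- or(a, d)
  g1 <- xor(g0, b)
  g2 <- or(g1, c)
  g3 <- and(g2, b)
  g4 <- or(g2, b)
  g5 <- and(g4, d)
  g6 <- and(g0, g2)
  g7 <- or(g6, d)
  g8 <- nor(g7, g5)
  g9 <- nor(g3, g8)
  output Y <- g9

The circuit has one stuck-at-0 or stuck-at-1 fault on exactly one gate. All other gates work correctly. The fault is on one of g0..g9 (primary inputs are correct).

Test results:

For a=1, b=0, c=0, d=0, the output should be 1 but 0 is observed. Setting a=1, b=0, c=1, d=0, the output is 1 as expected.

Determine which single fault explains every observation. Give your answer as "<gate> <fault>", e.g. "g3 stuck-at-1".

Fault-free values for test 1 (a=1, b=0, c=0, d=0): g0=1, g1=1, g2=1, g3=0, g4=1, g5=0, g6=1, g7=1, g8=0, g9=1, giving Y=1. Observed 0.
Test 1: faults giving observed 0 are {g0 stuck-at-0, g1 stuck-at-0, g2 stuck-at-0, g3 stuck-at-1, g6 stuck-at-0, g7 stuck-at-0, g8 stuck-at-1, g9 stuck-at-0}.
Test 2 (a=1, b=0, c=1, d=0): fault-free g0=1, g1=1, g2=1, g3=0, g4=1, g5=0, g6=1, g7=1, g8=0, g9=1 → 1; observed 1. Eliminates g0 stuck-at-0, g2 stuck-at-0, g3 stuck-at-1, g6 stuck-at-0, g7 stuck-at-0, g8 stuck-at-1, g9 stuck-at-0.
Only g1 stuck-at-0 is consistent with every test.

g1 stuck-at-0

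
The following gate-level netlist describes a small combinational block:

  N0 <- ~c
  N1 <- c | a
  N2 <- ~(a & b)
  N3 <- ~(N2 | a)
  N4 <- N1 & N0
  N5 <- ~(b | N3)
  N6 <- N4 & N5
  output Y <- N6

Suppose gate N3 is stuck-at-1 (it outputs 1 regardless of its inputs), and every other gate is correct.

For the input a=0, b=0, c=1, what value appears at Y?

0

Propagate with N3 forced: N0=0, N1=1, N2=1, N3=1 [stuck-at-1], N4=0, N5=0, N6=0.
So Y = 0. (Same as the fault-free value — the fault is masked on this input.)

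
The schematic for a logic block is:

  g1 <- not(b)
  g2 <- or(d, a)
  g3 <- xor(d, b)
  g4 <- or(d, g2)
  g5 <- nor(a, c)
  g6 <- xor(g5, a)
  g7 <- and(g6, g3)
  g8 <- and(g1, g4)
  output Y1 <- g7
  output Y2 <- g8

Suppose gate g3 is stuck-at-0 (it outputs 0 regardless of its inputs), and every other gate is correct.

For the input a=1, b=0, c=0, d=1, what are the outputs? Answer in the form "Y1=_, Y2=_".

Y1=0, Y2=1

Propagate with g3 forced: g1=1, g2=1, g3=0 [stuck-at-0], g4=1, g5=0, g6=1, g7=0, g8=1.
So the outputs are Y1=0, Y2=1. (Without the fault they would be Y1=1, Y2=1.)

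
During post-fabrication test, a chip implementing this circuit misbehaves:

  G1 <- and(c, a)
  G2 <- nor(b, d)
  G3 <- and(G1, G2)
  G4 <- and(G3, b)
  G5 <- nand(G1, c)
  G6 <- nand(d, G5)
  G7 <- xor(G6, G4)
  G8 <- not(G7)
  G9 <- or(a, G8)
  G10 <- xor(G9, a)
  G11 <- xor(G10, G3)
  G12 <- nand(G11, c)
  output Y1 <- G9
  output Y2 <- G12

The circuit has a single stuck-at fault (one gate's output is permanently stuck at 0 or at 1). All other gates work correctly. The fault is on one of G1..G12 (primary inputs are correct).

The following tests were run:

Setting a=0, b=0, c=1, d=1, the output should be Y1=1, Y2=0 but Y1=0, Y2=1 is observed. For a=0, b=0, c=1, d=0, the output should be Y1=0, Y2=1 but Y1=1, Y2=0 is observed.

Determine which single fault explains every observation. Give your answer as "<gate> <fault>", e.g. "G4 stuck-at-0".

Fault-free values for test 1 (a=0, b=0, c=1, d=1): G1=0, G2=0, G3=0, G4=0, G5=1, G6=0, G7=0, G8=1, G9=1, G10=1, G11=1, G12=0, giving Y1=1, Y2=0. Observed Y1=0, Y2=1.
Test 1: faults giving observed Y1=0, Y2=1 are {G1 stuck-at-1, G4 stuck-at-1, G5 stuck-at-0, G6 stuck-at-1, G7 stuck-at-1, G8 stuck-at-0, G9 stuck-at-0}.
Test 2 (a=0, b=0, c=1, d=0): fault-free G1=0, G2=1, G3=0, G4=0, G5=1, G6=1, G7=1, G8=0, G9=0, G10=0, G11=0, G12=1 → Y1=0, Y2=1; observed Y1=1, Y2=0. Eliminates G1 stuck-at-1, G5 stuck-at-0, G6 stuck-at-1, G7 stuck-at-1, G8 stuck-at-0, G9 stuck-at-0.
Only G4 stuck-at-1 is consistent with every test.

G4 stuck-at-1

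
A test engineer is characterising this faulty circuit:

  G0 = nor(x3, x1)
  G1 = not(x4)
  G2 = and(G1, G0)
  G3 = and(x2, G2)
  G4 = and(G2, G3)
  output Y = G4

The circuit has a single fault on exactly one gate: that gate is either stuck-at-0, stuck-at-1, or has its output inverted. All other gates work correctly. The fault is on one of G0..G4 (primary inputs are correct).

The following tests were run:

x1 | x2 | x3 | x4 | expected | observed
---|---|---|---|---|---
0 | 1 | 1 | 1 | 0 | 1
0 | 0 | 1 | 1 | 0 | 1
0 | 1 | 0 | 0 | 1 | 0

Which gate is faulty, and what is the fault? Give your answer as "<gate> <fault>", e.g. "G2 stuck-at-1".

Fault-free values for test 1 (x1=0, x2=1, x3=1, x4=1): G0=0, G1=0, G2=0, G3=0, G4=0, giving Y=0. Observed 1.
Test 1: faults giving observed 1 are {G2 stuck-at-1, G2 inverted output, G4 stuck-at-1, G4 inverted output}.
Test 2 (x1=0, x2=0, x3=1, x4=1): fault-free G0=0, G1=0, G2=0, G3=0, G4=0 → 0; observed 1. Eliminates G2 stuck-at-1, G2 inverted output.
Test 3 (x1=0, x2=1, x3=0, x4=0): fault-free G0=1, G1=1, G2=1, G3=1, G4=1 → 1; observed 0. Eliminates G4 stuck-at-1.
Only G4 inverted output is consistent with every test.

G4 inverted output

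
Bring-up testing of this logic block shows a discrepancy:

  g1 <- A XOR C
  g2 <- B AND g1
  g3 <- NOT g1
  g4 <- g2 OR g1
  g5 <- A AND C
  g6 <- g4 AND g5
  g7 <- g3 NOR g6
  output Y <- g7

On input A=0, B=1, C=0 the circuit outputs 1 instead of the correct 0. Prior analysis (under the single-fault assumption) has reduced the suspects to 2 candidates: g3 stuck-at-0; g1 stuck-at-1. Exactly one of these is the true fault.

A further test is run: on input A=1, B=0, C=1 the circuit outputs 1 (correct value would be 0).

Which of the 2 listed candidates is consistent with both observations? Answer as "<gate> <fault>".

Evaluate each candidate on input A=1, B=0, C=1:
  g3 stuck-at-0: g1=0, g2=0, g3=0 [stuck-at-0], g4=0, g5=1, g6=0, g7=1 → 1 — matches
  g1 stuck-at-1: g1=1 [stuck-at-1], g2=0, g3=0, g4=1, g5=1, g6=1, g7=0 → 0 — eliminated
Only g3 stuck-at-0 reproduces the observed 1.

g3 stuck-at-0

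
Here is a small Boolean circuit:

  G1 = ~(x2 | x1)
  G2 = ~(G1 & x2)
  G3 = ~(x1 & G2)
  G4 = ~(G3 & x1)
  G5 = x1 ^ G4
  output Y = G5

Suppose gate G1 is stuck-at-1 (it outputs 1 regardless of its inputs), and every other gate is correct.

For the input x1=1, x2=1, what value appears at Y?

1

Propagate with G1 forced: G1=1 [stuck-at-1], G2=0, G3=1, G4=0, G5=1.
So Y = 1. (Without the fault it would be 0.)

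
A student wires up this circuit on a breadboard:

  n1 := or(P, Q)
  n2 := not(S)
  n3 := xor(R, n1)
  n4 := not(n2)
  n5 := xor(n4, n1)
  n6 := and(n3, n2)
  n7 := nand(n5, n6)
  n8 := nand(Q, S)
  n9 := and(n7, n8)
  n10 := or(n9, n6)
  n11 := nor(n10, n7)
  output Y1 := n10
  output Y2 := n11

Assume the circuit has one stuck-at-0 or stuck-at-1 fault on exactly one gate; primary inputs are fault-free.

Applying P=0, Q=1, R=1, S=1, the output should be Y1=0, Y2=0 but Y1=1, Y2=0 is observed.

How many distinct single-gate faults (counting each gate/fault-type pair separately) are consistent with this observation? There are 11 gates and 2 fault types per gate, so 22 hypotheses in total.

Fault-free: n1=1, n2=0, n3=0, n4=1, n5=0, n6=0, n7=1, n8=0, n9=0, n10=0, n11=0 → Y1=0, Y2=0. Observed Y1=1, Y2=0.
  n1: none of the 2 fault types match ✗
  n2: none of the 2 fault types match ✗
  n3: none of the 2 fault types match ✗
  n4: none of the 2 fault types match ✗
  n5: none of the 2 fault types match ✗
  n6: stuck-at-1 ✓; others ✗
  n7: none of the 2 fault types match ✗
  n8: stuck-at-1 ✓; others ✗
  n9: stuck-at-1 ✓; others ✗
  n10: stuck-at-1 ✓; others ✗
  n11: none of the 2 fault types match ✗
Consistent faults: {n6 stuck-at-1, n8 stuck-at-1, n9 stuck-at-1, n10 stuck-at-1} — 4 in all.

4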